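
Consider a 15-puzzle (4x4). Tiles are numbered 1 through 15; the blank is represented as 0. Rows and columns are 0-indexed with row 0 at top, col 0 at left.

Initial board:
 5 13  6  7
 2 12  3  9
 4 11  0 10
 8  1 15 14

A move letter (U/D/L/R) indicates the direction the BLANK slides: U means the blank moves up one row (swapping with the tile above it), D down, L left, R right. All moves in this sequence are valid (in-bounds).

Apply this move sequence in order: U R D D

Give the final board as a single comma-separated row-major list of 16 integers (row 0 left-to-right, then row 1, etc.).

After move 1 (U):
 5 13  6  7
 2 12  0  9
 4 11  3 10
 8  1 15 14

After move 2 (R):
 5 13  6  7
 2 12  9  0
 4 11  3 10
 8  1 15 14

After move 3 (D):
 5 13  6  7
 2 12  9 10
 4 11  3  0
 8  1 15 14

After move 4 (D):
 5 13  6  7
 2 12  9 10
 4 11  3 14
 8  1 15  0

Answer: 5, 13, 6, 7, 2, 12, 9, 10, 4, 11, 3, 14, 8, 1, 15, 0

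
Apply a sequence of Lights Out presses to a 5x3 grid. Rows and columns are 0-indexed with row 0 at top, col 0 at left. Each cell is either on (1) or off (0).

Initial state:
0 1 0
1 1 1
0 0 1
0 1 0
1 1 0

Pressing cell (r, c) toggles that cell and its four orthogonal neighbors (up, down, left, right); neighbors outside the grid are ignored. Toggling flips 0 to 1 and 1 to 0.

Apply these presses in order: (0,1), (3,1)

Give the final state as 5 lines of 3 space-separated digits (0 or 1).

After press 1 at (0,1):
1 0 1
1 0 1
0 0 1
0 1 0
1 1 0

After press 2 at (3,1):
1 0 1
1 0 1
0 1 1
1 0 1
1 0 0

Answer: 1 0 1
1 0 1
0 1 1
1 0 1
1 0 0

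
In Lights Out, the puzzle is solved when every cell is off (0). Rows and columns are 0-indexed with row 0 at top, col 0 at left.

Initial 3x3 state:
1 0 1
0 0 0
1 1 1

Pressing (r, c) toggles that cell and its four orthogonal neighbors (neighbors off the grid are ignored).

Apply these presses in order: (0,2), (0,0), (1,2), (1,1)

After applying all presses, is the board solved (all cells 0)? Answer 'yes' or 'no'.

After press 1 at (0,2):
1 1 0
0 0 1
1 1 1

After press 2 at (0,0):
0 0 0
1 0 1
1 1 1

After press 3 at (1,2):
0 0 1
1 1 0
1 1 0

After press 4 at (1,1):
0 1 1
0 0 1
1 0 0

Lights still on: 4

Answer: no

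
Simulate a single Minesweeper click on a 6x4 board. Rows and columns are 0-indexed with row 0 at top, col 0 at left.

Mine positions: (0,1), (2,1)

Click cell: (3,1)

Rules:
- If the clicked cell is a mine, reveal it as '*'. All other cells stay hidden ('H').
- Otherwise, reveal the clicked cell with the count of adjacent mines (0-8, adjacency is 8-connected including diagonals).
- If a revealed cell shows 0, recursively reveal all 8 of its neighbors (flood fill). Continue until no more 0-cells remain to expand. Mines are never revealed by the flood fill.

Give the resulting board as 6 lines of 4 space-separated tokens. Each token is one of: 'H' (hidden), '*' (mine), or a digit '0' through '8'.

H H H H
H H H H
H H H H
H 1 H H
H H H H
H H H H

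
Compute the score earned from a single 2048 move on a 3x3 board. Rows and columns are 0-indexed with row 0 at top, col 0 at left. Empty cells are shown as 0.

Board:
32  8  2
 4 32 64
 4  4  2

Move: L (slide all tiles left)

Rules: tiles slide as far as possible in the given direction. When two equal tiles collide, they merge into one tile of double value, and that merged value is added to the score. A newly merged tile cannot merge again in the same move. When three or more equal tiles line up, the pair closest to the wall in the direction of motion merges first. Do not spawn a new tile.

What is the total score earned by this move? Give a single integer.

Answer: 8

Derivation:
Slide left:
row 0: [32, 8, 2] -> [32, 8, 2]  score +0 (running 0)
row 1: [4, 32, 64] -> [4, 32, 64]  score +0 (running 0)
row 2: [4, 4, 2] -> [8, 2, 0]  score +8 (running 8)
Board after move:
32  8  2
 4 32 64
 8  2  0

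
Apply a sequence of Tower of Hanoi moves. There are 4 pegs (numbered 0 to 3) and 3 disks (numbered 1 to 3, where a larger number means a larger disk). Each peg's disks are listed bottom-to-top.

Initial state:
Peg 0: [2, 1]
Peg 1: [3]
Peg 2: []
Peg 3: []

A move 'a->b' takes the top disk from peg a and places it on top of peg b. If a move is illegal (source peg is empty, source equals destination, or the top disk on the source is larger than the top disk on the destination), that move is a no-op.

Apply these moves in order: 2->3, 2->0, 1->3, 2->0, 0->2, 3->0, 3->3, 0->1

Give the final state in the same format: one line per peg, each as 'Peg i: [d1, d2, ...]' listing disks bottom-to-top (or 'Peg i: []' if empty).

Answer: Peg 0: []
Peg 1: [2]
Peg 2: [1]
Peg 3: [3]

Derivation:
After move 1 (2->3):
Peg 0: [2, 1]
Peg 1: [3]
Peg 2: []
Peg 3: []

After move 2 (2->0):
Peg 0: [2, 1]
Peg 1: [3]
Peg 2: []
Peg 3: []

After move 3 (1->3):
Peg 0: [2, 1]
Peg 1: []
Peg 2: []
Peg 3: [3]

After move 4 (2->0):
Peg 0: [2, 1]
Peg 1: []
Peg 2: []
Peg 3: [3]

After move 5 (0->2):
Peg 0: [2]
Peg 1: []
Peg 2: [1]
Peg 3: [3]

After move 6 (3->0):
Peg 0: [2]
Peg 1: []
Peg 2: [1]
Peg 3: [3]

After move 7 (3->3):
Peg 0: [2]
Peg 1: []
Peg 2: [1]
Peg 3: [3]

After move 8 (0->1):
Peg 0: []
Peg 1: [2]
Peg 2: [1]
Peg 3: [3]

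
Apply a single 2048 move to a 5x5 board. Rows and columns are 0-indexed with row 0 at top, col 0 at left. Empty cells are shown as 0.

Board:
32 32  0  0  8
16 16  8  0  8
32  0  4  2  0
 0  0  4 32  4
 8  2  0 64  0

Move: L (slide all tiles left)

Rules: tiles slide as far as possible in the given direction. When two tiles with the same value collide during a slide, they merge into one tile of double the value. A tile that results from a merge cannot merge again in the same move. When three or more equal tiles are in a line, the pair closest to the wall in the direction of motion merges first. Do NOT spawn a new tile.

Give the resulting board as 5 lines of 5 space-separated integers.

Answer: 64  8  0  0  0
32 16  0  0  0
32  4  2  0  0
 4 32  4  0  0
 8  2 64  0  0

Derivation:
Slide left:
row 0: [32, 32, 0, 0, 8] -> [64, 8, 0, 0, 0]
row 1: [16, 16, 8, 0, 8] -> [32, 16, 0, 0, 0]
row 2: [32, 0, 4, 2, 0] -> [32, 4, 2, 0, 0]
row 3: [0, 0, 4, 32, 4] -> [4, 32, 4, 0, 0]
row 4: [8, 2, 0, 64, 0] -> [8, 2, 64, 0, 0]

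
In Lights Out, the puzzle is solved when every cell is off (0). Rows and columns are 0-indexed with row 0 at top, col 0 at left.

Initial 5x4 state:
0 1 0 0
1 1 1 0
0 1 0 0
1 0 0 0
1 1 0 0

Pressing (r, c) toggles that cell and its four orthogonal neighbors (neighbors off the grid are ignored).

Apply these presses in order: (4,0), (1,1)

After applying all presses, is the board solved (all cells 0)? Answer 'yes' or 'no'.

Answer: yes

Derivation:
After press 1 at (4,0):
0 1 0 0
1 1 1 0
0 1 0 0
0 0 0 0
0 0 0 0

After press 2 at (1,1):
0 0 0 0
0 0 0 0
0 0 0 0
0 0 0 0
0 0 0 0

Lights still on: 0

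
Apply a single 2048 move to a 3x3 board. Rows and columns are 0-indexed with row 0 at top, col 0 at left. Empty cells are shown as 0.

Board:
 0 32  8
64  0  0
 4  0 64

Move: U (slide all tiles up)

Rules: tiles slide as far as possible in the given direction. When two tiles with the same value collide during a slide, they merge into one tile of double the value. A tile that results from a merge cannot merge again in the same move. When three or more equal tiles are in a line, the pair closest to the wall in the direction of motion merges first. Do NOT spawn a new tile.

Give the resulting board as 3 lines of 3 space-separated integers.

Answer: 64 32  8
 4  0 64
 0  0  0

Derivation:
Slide up:
col 0: [0, 64, 4] -> [64, 4, 0]
col 1: [32, 0, 0] -> [32, 0, 0]
col 2: [8, 0, 64] -> [8, 64, 0]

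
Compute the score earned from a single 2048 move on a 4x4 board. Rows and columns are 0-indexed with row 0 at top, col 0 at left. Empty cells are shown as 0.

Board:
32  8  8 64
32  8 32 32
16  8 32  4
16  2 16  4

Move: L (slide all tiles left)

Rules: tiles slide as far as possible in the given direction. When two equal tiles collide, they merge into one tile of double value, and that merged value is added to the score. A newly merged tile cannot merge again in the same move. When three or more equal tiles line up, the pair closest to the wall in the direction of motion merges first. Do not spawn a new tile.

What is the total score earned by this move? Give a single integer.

Slide left:
row 0: [32, 8, 8, 64] -> [32, 16, 64, 0]  score +16 (running 16)
row 1: [32, 8, 32, 32] -> [32, 8, 64, 0]  score +64 (running 80)
row 2: [16, 8, 32, 4] -> [16, 8, 32, 4]  score +0 (running 80)
row 3: [16, 2, 16, 4] -> [16, 2, 16, 4]  score +0 (running 80)
Board after move:
32 16 64  0
32  8 64  0
16  8 32  4
16  2 16  4

Answer: 80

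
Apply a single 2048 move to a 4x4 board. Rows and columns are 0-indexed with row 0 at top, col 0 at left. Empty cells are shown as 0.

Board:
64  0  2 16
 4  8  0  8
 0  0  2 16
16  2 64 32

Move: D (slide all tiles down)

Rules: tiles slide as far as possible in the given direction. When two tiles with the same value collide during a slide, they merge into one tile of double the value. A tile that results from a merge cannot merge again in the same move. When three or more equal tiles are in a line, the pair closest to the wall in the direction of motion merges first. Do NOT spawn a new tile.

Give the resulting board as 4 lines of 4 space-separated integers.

Slide down:
col 0: [64, 4, 0, 16] -> [0, 64, 4, 16]
col 1: [0, 8, 0, 2] -> [0, 0, 8, 2]
col 2: [2, 0, 2, 64] -> [0, 0, 4, 64]
col 3: [16, 8, 16, 32] -> [16, 8, 16, 32]

Answer:  0  0  0 16
64  0  0  8
 4  8  4 16
16  2 64 32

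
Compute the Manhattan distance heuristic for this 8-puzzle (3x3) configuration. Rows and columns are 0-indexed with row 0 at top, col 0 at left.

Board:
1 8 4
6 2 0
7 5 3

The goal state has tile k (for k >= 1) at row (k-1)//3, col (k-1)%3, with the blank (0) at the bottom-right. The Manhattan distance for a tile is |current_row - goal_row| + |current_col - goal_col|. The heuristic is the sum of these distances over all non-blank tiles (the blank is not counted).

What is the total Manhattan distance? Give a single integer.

Answer: 11

Derivation:
Tile 1: at (0,0), goal (0,0), distance |0-0|+|0-0| = 0
Tile 8: at (0,1), goal (2,1), distance |0-2|+|1-1| = 2
Tile 4: at (0,2), goal (1,0), distance |0-1|+|2-0| = 3
Tile 6: at (1,0), goal (1,2), distance |1-1|+|0-2| = 2
Tile 2: at (1,1), goal (0,1), distance |1-0|+|1-1| = 1
Tile 7: at (2,0), goal (2,0), distance |2-2|+|0-0| = 0
Tile 5: at (2,1), goal (1,1), distance |2-1|+|1-1| = 1
Tile 3: at (2,2), goal (0,2), distance |2-0|+|2-2| = 2
Sum: 0 + 2 + 3 + 2 + 1 + 0 + 1 + 2 = 11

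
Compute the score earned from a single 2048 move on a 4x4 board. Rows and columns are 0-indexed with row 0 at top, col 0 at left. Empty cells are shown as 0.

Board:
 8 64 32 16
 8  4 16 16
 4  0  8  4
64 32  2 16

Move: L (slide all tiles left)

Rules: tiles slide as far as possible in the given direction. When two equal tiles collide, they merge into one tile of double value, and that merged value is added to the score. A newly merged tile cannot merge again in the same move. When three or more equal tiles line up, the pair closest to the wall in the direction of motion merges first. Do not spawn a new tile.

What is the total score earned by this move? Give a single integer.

Answer: 32

Derivation:
Slide left:
row 0: [8, 64, 32, 16] -> [8, 64, 32, 16]  score +0 (running 0)
row 1: [8, 4, 16, 16] -> [8, 4, 32, 0]  score +32 (running 32)
row 2: [4, 0, 8, 4] -> [4, 8, 4, 0]  score +0 (running 32)
row 3: [64, 32, 2, 16] -> [64, 32, 2, 16]  score +0 (running 32)
Board after move:
 8 64 32 16
 8  4 32  0
 4  8  4  0
64 32  2 16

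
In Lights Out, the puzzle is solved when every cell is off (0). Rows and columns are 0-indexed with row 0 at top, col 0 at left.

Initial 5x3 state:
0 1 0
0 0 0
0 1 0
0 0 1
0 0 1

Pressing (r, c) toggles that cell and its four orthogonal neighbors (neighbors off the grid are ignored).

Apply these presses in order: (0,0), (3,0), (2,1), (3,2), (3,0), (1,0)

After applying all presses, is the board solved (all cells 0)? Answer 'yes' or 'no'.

Answer: yes

Derivation:
After press 1 at (0,0):
1 0 0
1 0 0
0 1 0
0 0 1
0 0 1

After press 2 at (3,0):
1 0 0
1 0 0
1 1 0
1 1 1
1 0 1

After press 3 at (2,1):
1 0 0
1 1 0
0 0 1
1 0 1
1 0 1

After press 4 at (3,2):
1 0 0
1 1 0
0 0 0
1 1 0
1 0 0

After press 5 at (3,0):
1 0 0
1 1 0
1 0 0
0 0 0
0 0 0

After press 6 at (1,0):
0 0 0
0 0 0
0 0 0
0 0 0
0 0 0

Lights still on: 0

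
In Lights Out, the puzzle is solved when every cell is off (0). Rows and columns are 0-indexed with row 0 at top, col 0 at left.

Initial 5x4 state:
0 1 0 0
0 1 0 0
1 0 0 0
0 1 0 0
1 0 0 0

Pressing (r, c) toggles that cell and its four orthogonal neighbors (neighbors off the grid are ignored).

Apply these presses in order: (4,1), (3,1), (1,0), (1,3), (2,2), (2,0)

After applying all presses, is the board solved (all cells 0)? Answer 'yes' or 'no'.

Answer: no

Derivation:
After press 1 at (4,1):
0 1 0 0
0 1 0 0
1 0 0 0
0 0 0 0
0 1 1 0

After press 2 at (3,1):
0 1 0 0
0 1 0 0
1 1 0 0
1 1 1 0
0 0 1 0

After press 3 at (1,0):
1 1 0 0
1 0 0 0
0 1 0 0
1 1 1 0
0 0 1 0

After press 4 at (1,3):
1 1 0 1
1 0 1 1
0 1 0 1
1 1 1 0
0 0 1 0

After press 5 at (2,2):
1 1 0 1
1 0 0 1
0 0 1 0
1 1 0 0
0 0 1 0

After press 6 at (2,0):
1 1 0 1
0 0 0 1
1 1 1 0
0 1 0 0
0 0 1 0

Lights still on: 9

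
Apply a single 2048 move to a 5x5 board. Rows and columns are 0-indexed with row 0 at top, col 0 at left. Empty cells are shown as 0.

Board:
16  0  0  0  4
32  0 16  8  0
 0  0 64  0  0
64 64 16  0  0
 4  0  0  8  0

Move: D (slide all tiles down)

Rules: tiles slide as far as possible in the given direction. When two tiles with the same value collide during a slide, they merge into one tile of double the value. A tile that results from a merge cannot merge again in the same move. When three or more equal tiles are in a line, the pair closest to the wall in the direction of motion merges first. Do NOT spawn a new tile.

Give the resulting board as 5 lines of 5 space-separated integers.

Slide down:
col 0: [16, 32, 0, 64, 4] -> [0, 16, 32, 64, 4]
col 1: [0, 0, 0, 64, 0] -> [0, 0, 0, 0, 64]
col 2: [0, 16, 64, 16, 0] -> [0, 0, 16, 64, 16]
col 3: [0, 8, 0, 0, 8] -> [0, 0, 0, 0, 16]
col 4: [4, 0, 0, 0, 0] -> [0, 0, 0, 0, 4]

Answer:  0  0  0  0  0
16  0  0  0  0
32  0 16  0  0
64  0 64  0  0
 4 64 16 16  4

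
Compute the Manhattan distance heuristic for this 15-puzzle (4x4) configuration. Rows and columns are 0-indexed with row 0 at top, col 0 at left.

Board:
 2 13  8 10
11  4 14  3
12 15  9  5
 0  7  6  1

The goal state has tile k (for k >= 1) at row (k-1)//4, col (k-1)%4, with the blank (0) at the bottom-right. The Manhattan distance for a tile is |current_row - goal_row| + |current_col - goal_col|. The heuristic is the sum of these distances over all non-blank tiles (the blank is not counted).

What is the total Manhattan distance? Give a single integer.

Answer: 45

Derivation:
Tile 2: (0,0)->(0,1) = 1
Tile 13: (0,1)->(3,0) = 4
Tile 8: (0,2)->(1,3) = 2
Tile 10: (0,3)->(2,1) = 4
Tile 11: (1,0)->(2,2) = 3
Tile 4: (1,1)->(0,3) = 3
Tile 14: (1,2)->(3,1) = 3
Tile 3: (1,3)->(0,2) = 2
Tile 12: (2,0)->(2,3) = 3
Tile 15: (2,1)->(3,2) = 2
Tile 9: (2,2)->(2,0) = 2
Tile 5: (2,3)->(1,0) = 4
Tile 7: (3,1)->(1,2) = 3
Tile 6: (3,2)->(1,1) = 3
Tile 1: (3,3)->(0,0) = 6
Sum: 1 + 4 + 2 + 4 + 3 + 3 + 3 + 2 + 3 + 2 + 2 + 4 + 3 + 3 + 6 = 45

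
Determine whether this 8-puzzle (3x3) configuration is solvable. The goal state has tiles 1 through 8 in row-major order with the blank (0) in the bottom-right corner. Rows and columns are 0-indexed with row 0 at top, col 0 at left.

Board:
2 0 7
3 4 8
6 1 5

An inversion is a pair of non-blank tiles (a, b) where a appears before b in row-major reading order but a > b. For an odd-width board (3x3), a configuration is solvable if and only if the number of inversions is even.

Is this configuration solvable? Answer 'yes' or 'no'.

Answer: no

Derivation:
Inversions (pairs i<j in row-major order where tile[i] > tile[j] > 0): 13
13 is odd, so the puzzle is not solvable.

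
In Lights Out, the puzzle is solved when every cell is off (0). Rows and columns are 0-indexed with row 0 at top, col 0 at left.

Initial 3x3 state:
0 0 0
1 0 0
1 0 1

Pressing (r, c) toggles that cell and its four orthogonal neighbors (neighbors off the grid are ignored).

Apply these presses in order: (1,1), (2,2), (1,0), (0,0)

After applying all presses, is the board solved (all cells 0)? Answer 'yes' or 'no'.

Answer: yes

Derivation:
After press 1 at (1,1):
0 1 0
0 1 1
1 1 1

After press 2 at (2,2):
0 1 0
0 1 0
1 0 0

After press 3 at (1,0):
1 1 0
1 0 0
0 0 0

After press 4 at (0,0):
0 0 0
0 0 0
0 0 0

Lights still on: 0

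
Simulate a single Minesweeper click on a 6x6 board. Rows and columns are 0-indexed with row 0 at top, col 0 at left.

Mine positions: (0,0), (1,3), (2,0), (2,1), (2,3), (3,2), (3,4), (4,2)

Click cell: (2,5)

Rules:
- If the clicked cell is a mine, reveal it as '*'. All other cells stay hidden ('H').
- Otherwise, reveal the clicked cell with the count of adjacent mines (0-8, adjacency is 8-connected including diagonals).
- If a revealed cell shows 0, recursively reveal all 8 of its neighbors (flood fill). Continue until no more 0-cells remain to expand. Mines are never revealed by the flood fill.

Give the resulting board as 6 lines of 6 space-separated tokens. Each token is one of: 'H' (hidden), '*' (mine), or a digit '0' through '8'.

H H H H H H
H H H H H H
H H H H H 1
H H H H H H
H H H H H H
H H H H H H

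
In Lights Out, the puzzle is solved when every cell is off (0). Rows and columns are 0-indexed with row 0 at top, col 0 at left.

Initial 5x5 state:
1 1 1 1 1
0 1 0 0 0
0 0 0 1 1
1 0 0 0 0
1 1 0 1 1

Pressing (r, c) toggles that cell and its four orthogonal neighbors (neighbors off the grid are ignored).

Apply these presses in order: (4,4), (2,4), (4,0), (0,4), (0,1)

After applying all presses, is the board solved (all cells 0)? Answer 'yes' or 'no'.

After press 1 at (4,4):
1 1 1 1 1
0 1 0 0 0
0 0 0 1 1
1 0 0 0 1
1 1 0 0 0

After press 2 at (2,4):
1 1 1 1 1
0 1 0 0 1
0 0 0 0 0
1 0 0 0 0
1 1 0 0 0

After press 3 at (4,0):
1 1 1 1 1
0 1 0 0 1
0 0 0 0 0
0 0 0 0 0
0 0 0 0 0

After press 4 at (0,4):
1 1 1 0 0
0 1 0 0 0
0 0 0 0 0
0 0 0 0 0
0 0 0 0 0

After press 5 at (0,1):
0 0 0 0 0
0 0 0 0 0
0 0 0 0 0
0 0 0 0 0
0 0 0 0 0

Lights still on: 0

Answer: yes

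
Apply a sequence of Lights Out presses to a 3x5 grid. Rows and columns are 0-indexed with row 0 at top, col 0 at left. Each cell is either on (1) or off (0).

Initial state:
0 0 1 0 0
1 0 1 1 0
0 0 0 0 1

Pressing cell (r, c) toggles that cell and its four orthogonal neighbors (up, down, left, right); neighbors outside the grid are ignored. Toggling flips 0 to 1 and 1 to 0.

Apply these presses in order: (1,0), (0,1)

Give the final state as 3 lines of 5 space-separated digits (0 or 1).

After press 1 at (1,0):
1 0 1 0 0
0 1 1 1 0
1 0 0 0 1

After press 2 at (0,1):
0 1 0 0 0
0 0 1 1 0
1 0 0 0 1

Answer: 0 1 0 0 0
0 0 1 1 0
1 0 0 0 1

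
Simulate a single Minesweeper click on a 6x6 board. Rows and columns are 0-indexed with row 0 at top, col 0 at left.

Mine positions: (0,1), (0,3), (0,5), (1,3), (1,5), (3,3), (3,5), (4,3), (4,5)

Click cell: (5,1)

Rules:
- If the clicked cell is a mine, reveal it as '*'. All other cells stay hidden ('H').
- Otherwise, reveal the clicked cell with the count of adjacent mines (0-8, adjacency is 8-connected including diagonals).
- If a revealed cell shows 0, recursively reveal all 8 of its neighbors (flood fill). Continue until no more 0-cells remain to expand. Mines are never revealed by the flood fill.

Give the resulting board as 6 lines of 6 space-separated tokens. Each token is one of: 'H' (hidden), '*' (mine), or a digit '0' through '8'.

H H H H H H
1 1 3 H H H
0 0 2 H H H
0 0 2 H H H
0 0 2 H H H
0 0 1 H H H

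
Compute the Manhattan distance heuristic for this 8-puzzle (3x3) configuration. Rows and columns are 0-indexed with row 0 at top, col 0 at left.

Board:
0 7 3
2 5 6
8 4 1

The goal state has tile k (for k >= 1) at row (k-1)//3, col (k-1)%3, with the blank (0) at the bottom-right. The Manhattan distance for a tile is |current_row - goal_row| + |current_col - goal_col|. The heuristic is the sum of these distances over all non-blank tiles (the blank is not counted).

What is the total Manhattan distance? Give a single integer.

Tile 7: at (0,1), goal (2,0), distance |0-2|+|1-0| = 3
Tile 3: at (0,2), goal (0,2), distance |0-0|+|2-2| = 0
Tile 2: at (1,0), goal (0,1), distance |1-0|+|0-1| = 2
Tile 5: at (1,1), goal (1,1), distance |1-1|+|1-1| = 0
Tile 6: at (1,2), goal (1,2), distance |1-1|+|2-2| = 0
Tile 8: at (2,0), goal (2,1), distance |2-2|+|0-1| = 1
Tile 4: at (2,1), goal (1,0), distance |2-1|+|1-0| = 2
Tile 1: at (2,2), goal (0,0), distance |2-0|+|2-0| = 4
Sum: 3 + 0 + 2 + 0 + 0 + 1 + 2 + 4 = 12

Answer: 12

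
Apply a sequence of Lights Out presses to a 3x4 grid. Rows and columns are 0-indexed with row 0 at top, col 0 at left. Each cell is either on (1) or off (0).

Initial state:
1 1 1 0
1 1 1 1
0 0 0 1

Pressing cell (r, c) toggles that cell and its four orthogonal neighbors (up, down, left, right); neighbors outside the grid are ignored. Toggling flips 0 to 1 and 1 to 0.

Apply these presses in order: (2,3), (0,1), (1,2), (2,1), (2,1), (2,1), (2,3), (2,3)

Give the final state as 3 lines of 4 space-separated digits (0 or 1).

After press 1 at (2,3):
1 1 1 0
1 1 1 0
0 0 1 0

After press 2 at (0,1):
0 0 0 0
1 0 1 0
0 0 1 0

After press 3 at (1,2):
0 0 1 0
1 1 0 1
0 0 0 0

After press 4 at (2,1):
0 0 1 0
1 0 0 1
1 1 1 0

After press 5 at (2,1):
0 0 1 0
1 1 0 1
0 0 0 0

After press 6 at (2,1):
0 0 1 0
1 0 0 1
1 1 1 0

After press 7 at (2,3):
0 0 1 0
1 0 0 0
1 1 0 1

After press 8 at (2,3):
0 0 1 0
1 0 0 1
1 1 1 0

Answer: 0 0 1 0
1 0 0 1
1 1 1 0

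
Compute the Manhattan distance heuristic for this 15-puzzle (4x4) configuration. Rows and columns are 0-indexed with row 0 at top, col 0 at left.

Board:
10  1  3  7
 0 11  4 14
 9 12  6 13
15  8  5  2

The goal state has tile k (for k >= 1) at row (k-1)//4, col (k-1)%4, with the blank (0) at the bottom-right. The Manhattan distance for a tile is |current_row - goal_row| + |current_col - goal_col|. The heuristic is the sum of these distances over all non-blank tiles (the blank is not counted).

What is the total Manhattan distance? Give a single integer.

Tile 10: (0,0)->(2,1) = 3
Tile 1: (0,1)->(0,0) = 1
Tile 3: (0,2)->(0,2) = 0
Tile 7: (0,3)->(1,2) = 2
Tile 11: (1,1)->(2,2) = 2
Tile 4: (1,2)->(0,3) = 2
Tile 14: (1,3)->(3,1) = 4
Tile 9: (2,0)->(2,0) = 0
Tile 12: (2,1)->(2,3) = 2
Tile 6: (2,2)->(1,1) = 2
Tile 13: (2,3)->(3,0) = 4
Tile 15: (3,0)->(3,2) = 2
Tile 8: (3,1)->(1,3) = 4
Tile 5: (3,2)->(1,0) = 4
Tile 2: (3,3)->(0,1) = 5
Sum: 3 + 1 + 0 + 2 + 2 + 2 + 4 + 0 + 2 + 2 + 4 + 2 + 4 + 4 + 5 = 37

Answer: 37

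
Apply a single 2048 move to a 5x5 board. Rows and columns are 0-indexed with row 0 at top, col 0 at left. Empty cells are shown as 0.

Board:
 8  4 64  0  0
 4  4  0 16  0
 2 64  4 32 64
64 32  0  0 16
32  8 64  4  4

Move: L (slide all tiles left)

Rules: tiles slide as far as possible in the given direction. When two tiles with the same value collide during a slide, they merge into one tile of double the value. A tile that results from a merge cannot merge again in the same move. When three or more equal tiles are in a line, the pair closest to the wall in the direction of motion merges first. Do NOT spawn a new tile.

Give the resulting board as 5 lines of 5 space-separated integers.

Answer:  8  4 64  0  0
 8 16  0  0  0
 2 64  4 32 64
64 32 16  0  0
32  8 64  8  0

Derivation:
Slide left:
row 0: [8, 4, 64, 0, 0] -> [8, 4, 64, 0, 0]
row 1: [4, 4, 0, 16, 0] -> [8, 16, 0, 0, 0]
row 2: [2, 64, 4, 32, 64] -> [2, 64, 4, 32, 64]
row 3: [64, 32, 0, 0, 16] -> [64, 32, 16, 0, 0]
row 4: [32, 8, 64, 4, 4] -> [32, 8, 64, 8, 0]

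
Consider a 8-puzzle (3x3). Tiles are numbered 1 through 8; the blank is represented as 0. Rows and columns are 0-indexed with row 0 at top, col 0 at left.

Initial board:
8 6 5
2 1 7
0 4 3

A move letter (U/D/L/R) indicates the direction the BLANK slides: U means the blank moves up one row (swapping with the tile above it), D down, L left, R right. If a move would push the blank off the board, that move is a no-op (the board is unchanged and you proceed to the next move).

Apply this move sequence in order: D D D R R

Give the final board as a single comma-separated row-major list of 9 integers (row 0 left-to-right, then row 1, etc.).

Answer: 8, 6, 5, 2, 1, 7, 4, 3, 0

Derivation:
After move 1 (D):
8 6 5
2 1 7
0 4 3

After move 2 (D):
8 6 5
2 1 7
0 4 3

After move 3 (D):
8 6 5
2 1 7
0 4 3

After move 4 (R):
8 6 5
2 1 7
4 0 3

After move 5 (R):
8 6 5
2 1 7
4 3 0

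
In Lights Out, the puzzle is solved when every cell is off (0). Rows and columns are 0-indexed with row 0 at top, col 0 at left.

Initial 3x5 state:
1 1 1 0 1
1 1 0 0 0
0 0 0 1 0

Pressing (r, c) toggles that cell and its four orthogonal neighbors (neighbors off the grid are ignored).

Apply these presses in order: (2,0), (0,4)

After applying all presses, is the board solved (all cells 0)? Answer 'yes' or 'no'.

After press 1 at (2,0):
1 1 1 0 1
0 1 0 0 0
1 1 0 1 0

After press 2 at (0,4):
1 1 1 1 0
0 1 0 0 1
1 1 0 1 0

Lights still on: 9

Answer: no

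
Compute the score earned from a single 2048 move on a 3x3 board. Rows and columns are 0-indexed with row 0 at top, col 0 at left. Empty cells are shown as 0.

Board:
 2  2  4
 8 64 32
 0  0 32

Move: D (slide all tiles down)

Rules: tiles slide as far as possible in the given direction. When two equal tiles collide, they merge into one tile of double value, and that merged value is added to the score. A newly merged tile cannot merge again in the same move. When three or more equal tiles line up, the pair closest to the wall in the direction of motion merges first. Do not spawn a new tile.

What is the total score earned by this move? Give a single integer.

Slide down:
col 0: [2, 8, 0] -> [0, 2, 8]  score +0 (running 0)
col 1: [2, 64, 0] -> [0, 2, 64]  score +0 (running 0)
col 2: [4, 32, 32] -> [0, 4, 64]  score +64 (running 64)
Board after move:
 0  0  0
 2  2  4
 8 64 64

Answer: 64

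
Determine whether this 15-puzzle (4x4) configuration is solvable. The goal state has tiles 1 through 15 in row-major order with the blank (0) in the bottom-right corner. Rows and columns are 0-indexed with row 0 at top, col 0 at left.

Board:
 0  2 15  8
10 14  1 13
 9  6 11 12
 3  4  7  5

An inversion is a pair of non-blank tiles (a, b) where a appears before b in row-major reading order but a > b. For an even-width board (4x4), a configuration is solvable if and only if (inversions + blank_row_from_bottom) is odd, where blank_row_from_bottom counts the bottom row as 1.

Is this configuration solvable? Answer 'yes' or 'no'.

Answer: no

Derivation:
Inversions: 62
Blank is in row 0 (0-indexed from top), which is row 4 counting from the bottom (bottom = 1).
62 + 4 = 66, which is even, so the puzzle is not solvable.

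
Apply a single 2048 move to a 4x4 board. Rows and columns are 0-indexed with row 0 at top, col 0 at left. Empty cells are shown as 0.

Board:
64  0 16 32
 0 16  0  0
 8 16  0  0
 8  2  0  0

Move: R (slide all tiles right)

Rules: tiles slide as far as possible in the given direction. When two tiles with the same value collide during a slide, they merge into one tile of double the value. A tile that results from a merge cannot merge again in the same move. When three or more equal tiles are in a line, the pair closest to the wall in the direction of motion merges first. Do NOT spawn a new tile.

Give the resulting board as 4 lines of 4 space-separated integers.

Answer:  0 64 16 32
 0  0  0 16
 0  0  8 16
 0  0  8  2

Derivation:
Slide right:
row 0: [64, 0, 16, 32] -> [0, 64, 16, 32]
row 1: [0, 16, 0, 0] -> [0, 0, 0, 16]
row 2: [8, 16, 0, 0] -> [0, 0, 8, 16]
row 3: [8, 2, 0, 0] -> [0, 0, 8, 2]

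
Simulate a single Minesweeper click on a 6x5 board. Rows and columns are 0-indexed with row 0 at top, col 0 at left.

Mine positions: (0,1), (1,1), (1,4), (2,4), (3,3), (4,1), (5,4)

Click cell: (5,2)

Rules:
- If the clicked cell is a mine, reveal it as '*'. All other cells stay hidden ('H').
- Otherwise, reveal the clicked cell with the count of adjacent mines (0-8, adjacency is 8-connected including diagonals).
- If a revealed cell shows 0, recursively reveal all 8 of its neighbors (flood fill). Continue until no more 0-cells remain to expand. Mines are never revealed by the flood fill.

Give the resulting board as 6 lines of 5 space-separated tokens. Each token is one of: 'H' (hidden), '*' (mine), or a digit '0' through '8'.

H H H H H
H H H H H
H H H H H
H H H H H
H H H H H
H H 1 H H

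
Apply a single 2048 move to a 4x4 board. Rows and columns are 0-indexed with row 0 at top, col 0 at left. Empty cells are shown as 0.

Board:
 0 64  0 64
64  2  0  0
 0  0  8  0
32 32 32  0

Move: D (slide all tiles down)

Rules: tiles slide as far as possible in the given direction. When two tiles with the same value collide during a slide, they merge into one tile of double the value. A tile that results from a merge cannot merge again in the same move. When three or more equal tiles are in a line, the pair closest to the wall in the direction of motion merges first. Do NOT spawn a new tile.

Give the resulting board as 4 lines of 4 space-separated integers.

Answer:  0  0  0  0
 0 64  0  0
64  2  8  0
32 32 32 64

Derivation:
Slide down:
col 0: [0, 64, 0, 32] -> [0, 0, 64, 32]
col 1: [64, 2, 0, 32] -> [0, 64, 2, 32]
col 2: [0, 0, 8, 32] -> [0, 0, 8, 32]
col 3: [64, 0, 0, 0] -> [0, 0, 0, 64]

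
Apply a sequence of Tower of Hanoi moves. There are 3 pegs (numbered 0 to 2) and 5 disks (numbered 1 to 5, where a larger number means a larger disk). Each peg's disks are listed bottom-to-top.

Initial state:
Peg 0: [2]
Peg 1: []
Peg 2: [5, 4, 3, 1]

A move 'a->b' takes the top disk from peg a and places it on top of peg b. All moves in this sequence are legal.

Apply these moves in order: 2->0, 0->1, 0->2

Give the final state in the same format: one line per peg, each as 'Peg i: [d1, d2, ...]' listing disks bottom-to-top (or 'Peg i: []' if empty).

After move 1 (2->0):
Peg 0: [2, 1]
Peg 1: []
Peg 2: [5, 4, 3]

After move 2 (0->1):
Peg 0: [2]
Peg 1: [1]
Peg 2: [5, 4, 3]

After move 3 (0->2):
Peg 0: []
Peg 1: [1]
Peg 2: [5, 4, 3, 2]

Answer: Peg 0: []
Peg 1: [1]
Peg 2: [5, 4, 3, 2]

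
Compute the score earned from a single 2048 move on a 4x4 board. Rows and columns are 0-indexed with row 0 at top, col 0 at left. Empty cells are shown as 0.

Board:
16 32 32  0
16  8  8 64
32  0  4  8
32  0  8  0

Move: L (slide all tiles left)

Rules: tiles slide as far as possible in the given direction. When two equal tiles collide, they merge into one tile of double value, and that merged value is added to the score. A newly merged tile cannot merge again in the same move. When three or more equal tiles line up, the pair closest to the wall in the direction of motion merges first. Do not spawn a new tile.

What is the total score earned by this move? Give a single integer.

Slide left:
row 0: [16, 32, 32, 0] -> [16, 64, 0, 0]  score +64 (running 64)
row 1: [16, 8, 8, 64] -> [16, 16, 64, 0]  score +16 (running 80)
row 2: [32, 0, 4, 8] -> [32, 4, 8, 0]  score +0 (running 80)
row 3: [32, 0, 8, 0] -> [32, 8, 0, 0]  score +0 (running 80)
Board after move:
16 64  0  0
16 16 64  0
32  4  8  0
32  8  0  0

Answer: 80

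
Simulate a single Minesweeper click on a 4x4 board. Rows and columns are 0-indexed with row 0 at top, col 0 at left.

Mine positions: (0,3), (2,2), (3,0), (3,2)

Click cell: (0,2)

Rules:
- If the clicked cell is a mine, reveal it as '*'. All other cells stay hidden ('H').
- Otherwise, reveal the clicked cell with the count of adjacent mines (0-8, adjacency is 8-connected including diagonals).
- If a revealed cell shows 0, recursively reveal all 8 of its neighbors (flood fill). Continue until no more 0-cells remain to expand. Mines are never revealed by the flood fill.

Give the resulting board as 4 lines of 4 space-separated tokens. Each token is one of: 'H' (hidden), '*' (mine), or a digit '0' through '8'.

H H 1 H
H H H H
H H H H
H H H H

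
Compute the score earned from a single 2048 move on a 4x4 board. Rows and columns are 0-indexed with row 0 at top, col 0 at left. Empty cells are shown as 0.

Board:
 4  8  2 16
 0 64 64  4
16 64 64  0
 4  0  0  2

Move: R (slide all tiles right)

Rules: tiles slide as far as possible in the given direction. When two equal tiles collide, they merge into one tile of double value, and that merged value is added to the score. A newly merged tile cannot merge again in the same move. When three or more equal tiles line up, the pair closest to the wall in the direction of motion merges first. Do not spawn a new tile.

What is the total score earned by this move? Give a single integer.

Slide right:
row 0: [4, 8, 2, 16] -> [4, 8, 2, 16]  score +0 (running 0)
row 1: [0, 64, 64, 4] -> [0, 0, 128, 4]  score +128 (running 128)
row 2: [16, 64, 64, 0] -> [0, 0, 16, 128]  score +128 (running 256)
row 3: [4, 0, 0, 2] -> [0, 0, 4, 2]  score +0 (running 256)
Board after move:
  4   8   2  16
  0   0 128   4
  0   0  16 128
  0   0   4   2

Answer: 256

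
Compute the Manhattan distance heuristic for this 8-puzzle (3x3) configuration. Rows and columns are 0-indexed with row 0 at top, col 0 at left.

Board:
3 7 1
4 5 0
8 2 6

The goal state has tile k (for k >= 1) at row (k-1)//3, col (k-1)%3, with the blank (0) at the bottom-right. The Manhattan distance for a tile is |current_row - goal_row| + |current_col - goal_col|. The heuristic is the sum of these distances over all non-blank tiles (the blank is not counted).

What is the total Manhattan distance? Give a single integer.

Tile 3: (0,0)->(0,2) = 2
Tile 7: (0,1)->(2,0) = 3
Tile 1: (0,2)->(0,0) = 2
Tile 4: (1,0)->(1,0) = 0
Tile 5: (1,1)->(1,1) = 0
Tile 8: (2,0)->(2,1) = 1
Tile 2: (2,1)->(0,1) = 2
Tile 6: (2,2)->(1,2) = 1
Sum: 2 + 3 + 2 + 0 + 0 + 1 + 2 + 1 = 11

Answer: 11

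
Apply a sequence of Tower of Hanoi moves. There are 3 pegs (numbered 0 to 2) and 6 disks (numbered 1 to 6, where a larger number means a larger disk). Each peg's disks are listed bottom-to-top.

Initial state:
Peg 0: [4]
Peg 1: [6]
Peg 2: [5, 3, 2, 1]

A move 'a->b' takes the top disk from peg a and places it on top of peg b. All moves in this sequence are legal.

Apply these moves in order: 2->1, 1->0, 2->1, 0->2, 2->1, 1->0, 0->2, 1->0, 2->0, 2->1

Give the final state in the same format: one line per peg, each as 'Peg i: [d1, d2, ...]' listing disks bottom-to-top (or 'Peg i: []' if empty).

Answer: Peg 0: [4, 2, 1]
Peg 1: [6, 3]
Peg 2: [5]

Derivation:
After move 1 (2->1):
Peg 0: [4]
Peg 1: [6, 1]
Peg 2: [5, 3, 2]

After move 2 (1->0):
Peg 0: [4, 1]
Peg 1: [6]
Peg 2: [5, 3, 2]

After move 3 (2->1):
Peg 0: [4, 1]
Peg 1: [6, 2]
Peg 2: [5, 3]

After move 4 (0->2):
Peg 0: [4]
Peg 1: [6, 2]
Peg 2: [5, 3, 1]

After move 5 (2->1):
Peg 0: [4]
Peg 1: [6, 2, 1]
Peg 2: [5, 3]

After move 6 (1->0):
Peg 0: [4, 1]
Peg 1: [6, 2]
Peg 2: [5, 3]

After move 7 (0->2):
Peg 0: [4]
Peg 1: [6, 2]
Peg 2: [5, 3, 1]

After move 8 (1->0):
Peg 0: [4, 2]
Peg 1: [6]
Peg 2: [5, 3, 1]

After move 9 (2->0):
Peg 0: [4, 2, 1]
Peg 1: [6]
Peg 2: [5, 3]

After move 10 (2->1):
Peg 0: [4, 2, 1]
Peg 1: [6, 3]
Peg 2: [5]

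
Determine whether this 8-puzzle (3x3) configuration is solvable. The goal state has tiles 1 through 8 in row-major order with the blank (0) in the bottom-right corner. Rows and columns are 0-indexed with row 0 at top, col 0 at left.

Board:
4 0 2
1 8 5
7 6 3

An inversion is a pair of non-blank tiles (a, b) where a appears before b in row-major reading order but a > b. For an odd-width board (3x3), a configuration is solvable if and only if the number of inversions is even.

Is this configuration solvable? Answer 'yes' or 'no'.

Answer: yes

Derivation:
Inversions (pairs i<j in row-major order where tile[i] > tile[j] > 0): 12
12 is even, so the puzzle is solvable.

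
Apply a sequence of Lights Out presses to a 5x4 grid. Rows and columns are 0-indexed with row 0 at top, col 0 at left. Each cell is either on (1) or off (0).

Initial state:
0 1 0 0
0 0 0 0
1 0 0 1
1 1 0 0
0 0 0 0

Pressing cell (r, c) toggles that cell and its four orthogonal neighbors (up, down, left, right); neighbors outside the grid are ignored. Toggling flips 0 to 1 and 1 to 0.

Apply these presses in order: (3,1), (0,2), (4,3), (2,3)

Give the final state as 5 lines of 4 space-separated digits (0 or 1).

Answer: 0 0 1 1
0 0 1 1
1 1 1 0
0 0 1 0
0 1 1 1

Derivation:
After press 1 at (3,1):
0 1 0 0
0 0 0 0
1 1 0 1
0 0 1 0
0 1 0 0

After press 2 at (0,2):
0 0 1 1
0 0 1 0
1 1 0 1
0 0 1 0
0 1 0 0

After press 3 at (4,3):
0 0 1 1
0 0 1 0
1 1 0 1
0 0 1 1
0 1 1 1

After press 4 at (2,3):
0 0 1 1
0 0 1 1
1 1 1 0
0 0 1 0
0 1 1 1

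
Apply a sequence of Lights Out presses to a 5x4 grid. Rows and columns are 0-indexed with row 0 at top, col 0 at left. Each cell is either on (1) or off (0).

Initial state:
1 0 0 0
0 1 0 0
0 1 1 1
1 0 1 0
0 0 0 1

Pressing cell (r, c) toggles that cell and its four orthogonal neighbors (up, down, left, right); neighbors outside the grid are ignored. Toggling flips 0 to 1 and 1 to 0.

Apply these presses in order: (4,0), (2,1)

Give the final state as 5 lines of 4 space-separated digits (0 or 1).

After press 1 at (4,0):
1 0 0 0
0 1 0 0
0 1 1 1
0 0 1 0
1 1 0 1

After press 2 at (2,1):
1 0 0 0
0 0 0 0
1 0 0 1
0 1 1 0
1 1 0 1

Answer: 1 0 0 0
0 0 0 0
1 0 0 1
0 1 1 0
1 1 0 1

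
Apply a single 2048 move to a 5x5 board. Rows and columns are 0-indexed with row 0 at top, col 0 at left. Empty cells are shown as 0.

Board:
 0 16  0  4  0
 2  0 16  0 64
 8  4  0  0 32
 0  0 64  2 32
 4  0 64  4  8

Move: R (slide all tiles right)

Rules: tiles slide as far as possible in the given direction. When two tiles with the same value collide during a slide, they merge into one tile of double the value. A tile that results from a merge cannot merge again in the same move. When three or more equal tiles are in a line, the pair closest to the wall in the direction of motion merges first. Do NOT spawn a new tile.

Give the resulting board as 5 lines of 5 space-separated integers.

Slide right:
row 0: [0, 16, 0, 4, 0] -> [0, 0, 0, 16, 4]
row 1: [2, 0, 16, 0, 64] -> [0, 0, 2, 16, 64]
row 2: [8, 4, 0, 0, 32] -> [0, 0, 8, 4, 32]
row 3: [0, 0, 64, 2, 32] -> [0, 0, 64, 2, 32]
row 4: [4, 0, 64, 4, 8] -> [0, 4, 64, 4, 8]

Answer:  0  0  0 16  4
 0  0  2 16 64
 0  0  8  4 32
 0  0 64  2 32
 0  4 64  4  8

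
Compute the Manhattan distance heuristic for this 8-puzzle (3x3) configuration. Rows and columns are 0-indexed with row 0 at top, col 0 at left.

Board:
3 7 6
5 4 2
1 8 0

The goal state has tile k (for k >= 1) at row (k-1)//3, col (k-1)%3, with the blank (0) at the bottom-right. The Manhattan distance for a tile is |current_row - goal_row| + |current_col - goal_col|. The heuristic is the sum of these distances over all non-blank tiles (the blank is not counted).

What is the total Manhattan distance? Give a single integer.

Answer: 12

Derivation:
Tile 3: (0,0)->(0,2) = 2
Tile 7: (0,1)->(2,0) = 3
Tile 6: (0,2)->(1,2) = 1
Tile 5: (1,0)->(1,1) = 1
Tile 4: (1,1)->(1,0) = 1
Tile 2: (1,2)->(0,1) = 2
Tile 1: (2,0)->(0,0) = 2
Tile 8: (2,1)->(2,1) = 0
Sum: 2 + 3 + 1 + 1 + 1 + 2 + 2 + 0 = 12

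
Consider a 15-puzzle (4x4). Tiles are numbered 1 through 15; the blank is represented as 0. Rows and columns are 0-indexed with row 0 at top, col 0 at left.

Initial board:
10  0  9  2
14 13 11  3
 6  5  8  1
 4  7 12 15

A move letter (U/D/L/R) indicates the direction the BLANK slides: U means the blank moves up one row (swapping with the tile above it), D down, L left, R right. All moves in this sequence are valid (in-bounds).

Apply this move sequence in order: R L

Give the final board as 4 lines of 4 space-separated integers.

Answer: 10  0  9  2
14 13 11  3
 6  5  8  1
 4  7 12 15

Derivation:
After move 1 (R):
10  9  0  2
14 13 11  3
 6  5  8  1
 4  7 12 15

After move 2 (L):
10  0  9  2
14 13 11  3
 6  5  8  1
 4  7 12 15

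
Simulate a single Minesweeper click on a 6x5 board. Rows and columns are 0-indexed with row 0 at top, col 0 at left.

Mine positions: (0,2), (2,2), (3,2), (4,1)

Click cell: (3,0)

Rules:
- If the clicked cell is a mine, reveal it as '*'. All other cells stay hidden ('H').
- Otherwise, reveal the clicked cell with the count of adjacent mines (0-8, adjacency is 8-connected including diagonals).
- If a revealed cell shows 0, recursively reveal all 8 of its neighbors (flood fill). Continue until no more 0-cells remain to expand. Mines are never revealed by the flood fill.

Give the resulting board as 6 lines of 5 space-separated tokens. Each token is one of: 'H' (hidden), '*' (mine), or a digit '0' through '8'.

H H H H H
H H H H H
H H H H H
1 H H H H
H H H H H
H H H H H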